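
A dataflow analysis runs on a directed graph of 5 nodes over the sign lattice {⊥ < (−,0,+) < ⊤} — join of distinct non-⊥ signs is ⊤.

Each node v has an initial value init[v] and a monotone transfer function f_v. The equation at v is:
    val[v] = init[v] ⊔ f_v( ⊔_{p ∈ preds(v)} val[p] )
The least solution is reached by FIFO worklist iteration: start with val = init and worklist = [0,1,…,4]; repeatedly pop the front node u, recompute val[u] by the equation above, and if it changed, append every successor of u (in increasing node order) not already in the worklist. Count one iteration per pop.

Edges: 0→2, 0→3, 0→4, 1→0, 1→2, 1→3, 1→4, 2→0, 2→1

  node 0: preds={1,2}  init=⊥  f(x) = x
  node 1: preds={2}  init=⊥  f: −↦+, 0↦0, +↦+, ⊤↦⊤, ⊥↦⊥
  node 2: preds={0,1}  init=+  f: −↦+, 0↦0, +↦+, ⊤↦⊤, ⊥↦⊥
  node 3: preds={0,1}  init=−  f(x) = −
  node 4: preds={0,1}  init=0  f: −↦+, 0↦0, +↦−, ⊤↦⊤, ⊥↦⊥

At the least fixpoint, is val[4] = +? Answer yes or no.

Iteration log — 6 steps:
  step 1. node 0  ⊔preds=+  new=+  old=⊥  +wl: 
  step 2. node 1  ⊔preds=+  new=+  old=⊥  +wl: 0
  step 3. node 2  ⊔preds=+  new=+  stable
  step 4. node 3  ⊔preds=+  new=−  stable
  step 5. node 4  ⊔preds=+  new=⊤  old=0  +wl: 
  step 6. node 0  ⊔preds=+  new=+  stable

Least fixpoint reached:
  node 0: +
  node 1: +
  node 2: +
  node 3: −
  node 4: ⊤

no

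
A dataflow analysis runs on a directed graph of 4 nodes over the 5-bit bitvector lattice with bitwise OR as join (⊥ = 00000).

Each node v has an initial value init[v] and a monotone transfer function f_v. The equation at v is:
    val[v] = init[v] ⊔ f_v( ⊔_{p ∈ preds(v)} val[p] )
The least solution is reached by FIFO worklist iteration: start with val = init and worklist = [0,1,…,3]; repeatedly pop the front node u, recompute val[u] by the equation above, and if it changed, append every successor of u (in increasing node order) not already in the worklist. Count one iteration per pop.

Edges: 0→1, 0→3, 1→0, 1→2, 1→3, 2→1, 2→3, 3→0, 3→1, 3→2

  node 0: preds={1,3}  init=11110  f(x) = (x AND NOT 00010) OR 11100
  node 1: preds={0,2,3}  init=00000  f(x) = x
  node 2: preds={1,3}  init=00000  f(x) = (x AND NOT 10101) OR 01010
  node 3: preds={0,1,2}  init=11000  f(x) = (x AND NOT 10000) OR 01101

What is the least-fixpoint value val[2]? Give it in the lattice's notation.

01010

Iteration log — 9 steps:
  step 1. node 0  ⊔preds=11000  new=11110  stable
  step 2. node 1  ⊔preds=11110  new=11110  old=00000  +wl: 0
  step 3. node 2  ⊔preds=11110  new=01010  old=00000  +wl: 1
  step 4. node 3  ⊔preds=11110  new=11111  old=11000  +wl: 2
  step 5. node 0  ⊔preds=11111  new=11111  old=11110  +wl: 3
  step 6. node 1  ⊔preds=11111  new=11111  old=11110  +wl: 0
  step 7. node 2  ⊔preds=11111  new=01010  stable
  step 8. node 3  ⊔preds=11111  new=11111  stable
  step 9. node 0  ⊔preds=11111  new=11111  stable

Least fixpoint reached:
  node 0: 11111
  node 1: 11111
  node 2: 01010
  node 3: 11111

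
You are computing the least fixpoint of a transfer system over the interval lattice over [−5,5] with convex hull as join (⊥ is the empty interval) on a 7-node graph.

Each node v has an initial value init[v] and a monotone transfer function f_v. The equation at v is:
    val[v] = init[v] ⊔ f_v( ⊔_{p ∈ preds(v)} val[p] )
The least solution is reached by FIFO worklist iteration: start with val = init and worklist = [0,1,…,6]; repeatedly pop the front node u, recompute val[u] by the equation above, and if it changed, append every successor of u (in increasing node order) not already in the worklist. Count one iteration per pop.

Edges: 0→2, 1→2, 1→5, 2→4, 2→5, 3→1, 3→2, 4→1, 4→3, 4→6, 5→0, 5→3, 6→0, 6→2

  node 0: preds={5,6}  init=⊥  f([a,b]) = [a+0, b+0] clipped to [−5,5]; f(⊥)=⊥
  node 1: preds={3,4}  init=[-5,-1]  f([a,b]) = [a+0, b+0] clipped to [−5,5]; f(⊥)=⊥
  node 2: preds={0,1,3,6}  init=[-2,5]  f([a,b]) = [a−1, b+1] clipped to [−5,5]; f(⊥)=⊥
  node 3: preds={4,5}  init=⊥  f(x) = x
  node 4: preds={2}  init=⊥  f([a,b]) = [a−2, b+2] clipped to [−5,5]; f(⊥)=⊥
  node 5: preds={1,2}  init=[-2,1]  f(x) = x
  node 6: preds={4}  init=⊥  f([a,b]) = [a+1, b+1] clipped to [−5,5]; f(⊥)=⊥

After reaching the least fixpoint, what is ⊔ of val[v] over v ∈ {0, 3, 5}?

[-5,5]

Trace (14 dequeues):
  [1] u=0 | in [-2,1] | out [-2,1] | prev ⊥ | push {}
  [2] u=1 | in ⊥ | out [-5,-1] | ==
  [3] u=2 | in [-5,1] | out [-5,5] | prev [-2,5] | push {}
  [4] u=3 | in [-2,1] | out [-2,1] | prev ⊥ | push {1,2}
  [5] u=4 | in [-5,5] | out [-5,5] | prev ⊥ | push {3}
  [6] u=5 | in [-5,5] | out [-5,5] | prev [-2,1] | push {0}
  [7] u=6 | in [-5,5] | out [-4,5] | prev ⊥ | push {}
  [8] u=1 | in [-5,5] | out [-5,5] | prev [-5,-1] | push {5}
  [9] u=2 | in [-5,5] | out [-5,5] | ==
  [10] u=3 | in [-5,5] | out [-5,5] | prev [-2,1] | push {1,2}
  [11] u=0 | in [-5,5] | out [-5,5] | prev [-2,1] | push {}
  [12] u=5 | in [-5,5] | out [-5,5] | ==
  [13] u=1 | in [-5,5] | out [-5,5] | ==
  [14] u=2 | in [-5,5] | out [-5,5] | ==

Converged values:
  [0] [-5,5]
  [1] [-5,5]
  [2] [-5,5]
  [3] [-5,5]
  [4] [-5,5]
  [5] [-5,5]
  [6] [-4,5]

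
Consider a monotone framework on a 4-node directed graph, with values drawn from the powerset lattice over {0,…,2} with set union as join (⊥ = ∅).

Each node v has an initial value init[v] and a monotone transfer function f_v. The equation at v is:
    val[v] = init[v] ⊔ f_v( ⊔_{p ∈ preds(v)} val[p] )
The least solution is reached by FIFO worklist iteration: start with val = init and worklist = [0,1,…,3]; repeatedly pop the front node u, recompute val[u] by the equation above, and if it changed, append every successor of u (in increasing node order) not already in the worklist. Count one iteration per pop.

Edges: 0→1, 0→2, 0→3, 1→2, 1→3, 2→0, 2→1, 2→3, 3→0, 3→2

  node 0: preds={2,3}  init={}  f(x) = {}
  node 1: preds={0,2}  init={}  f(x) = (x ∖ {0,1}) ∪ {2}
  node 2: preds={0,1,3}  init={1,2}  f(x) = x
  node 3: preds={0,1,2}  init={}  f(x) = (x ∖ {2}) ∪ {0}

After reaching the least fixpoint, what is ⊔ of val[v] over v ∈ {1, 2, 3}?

Worklist (9 pops):
  #1 pop 0: in={1,2} → {} (no change)
  #2 pop 1: in={1,2} → {2} (was {}); enqueue []
  #3 pop 2: in={2} → {1,2} (no change)
  #4 pop 3: in={1,2} → {0,1} (was {}); enqueue [0,2]
  #5 pop 0: in={0,1,2} → {} (no change)
  #6 pop 2: in={0,1,2} → {0,1,2} (was {1,2}); enqueue [0,1,3]
  #7 pop 0: in={0,1,2} → {} (no change)
  #8 pop 1: in={0,1,2} → {2} (no change)
  #9 pop 3: in={0,1,2} → {0,1} (no change)

Fixpoint:
  val[0] = {}
  val[1] = {2}
  val[2] = {0,1,2}
  val[3] = {0,1}

{0,1,2}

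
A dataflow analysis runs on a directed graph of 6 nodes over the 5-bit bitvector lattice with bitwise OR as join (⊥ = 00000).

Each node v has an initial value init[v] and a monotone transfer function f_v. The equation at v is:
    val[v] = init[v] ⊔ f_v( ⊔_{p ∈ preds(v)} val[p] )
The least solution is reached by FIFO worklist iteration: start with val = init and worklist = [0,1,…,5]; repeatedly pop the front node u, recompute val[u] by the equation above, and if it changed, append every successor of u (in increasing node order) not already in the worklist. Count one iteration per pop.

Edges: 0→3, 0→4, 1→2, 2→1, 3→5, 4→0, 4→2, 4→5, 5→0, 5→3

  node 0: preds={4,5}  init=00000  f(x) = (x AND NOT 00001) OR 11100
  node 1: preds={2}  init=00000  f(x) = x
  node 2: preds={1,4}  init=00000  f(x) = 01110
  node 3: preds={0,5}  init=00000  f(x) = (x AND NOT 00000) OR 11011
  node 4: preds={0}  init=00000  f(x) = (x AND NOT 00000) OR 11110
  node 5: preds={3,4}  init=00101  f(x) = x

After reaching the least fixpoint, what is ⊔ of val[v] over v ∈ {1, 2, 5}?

11111

Trace (11 dequeues):
  [1] u=0 | in 00101 | out 11100 | prev 00000 | push {}
  [2] u=1 | in 00000 | out 00000 | ==
  [3] u=2 | in 00000 | out 01110 | prev 00000 | push {1}
  [4] u=3 | in 11101 | out 11111 | prev 00000 | push {}
  [5] u=4 | in 11100 | out 11110 | prev 00000 | push {0,2}
  [6] u=5 | in 11111 | out 11111 | prev 00101 | push {3}
  [7] u=1 | in 01110 | out 01110 | prev 00000 | push {}
  [8] u=0 | in 11111 | out 11110 | prev 11100 | push {4}
  [9] u=2 | in 11110 | out 01110 | ==
  [10] u=3 | in 11111 | out 11111 | ==
  [11] u=4 | in 11110 | out 11110 | ==

Converged values:
  [0] 11110
  [1] 01110
  [2] 01110
  [3] 11111
  [4] 11110
  [5] 11111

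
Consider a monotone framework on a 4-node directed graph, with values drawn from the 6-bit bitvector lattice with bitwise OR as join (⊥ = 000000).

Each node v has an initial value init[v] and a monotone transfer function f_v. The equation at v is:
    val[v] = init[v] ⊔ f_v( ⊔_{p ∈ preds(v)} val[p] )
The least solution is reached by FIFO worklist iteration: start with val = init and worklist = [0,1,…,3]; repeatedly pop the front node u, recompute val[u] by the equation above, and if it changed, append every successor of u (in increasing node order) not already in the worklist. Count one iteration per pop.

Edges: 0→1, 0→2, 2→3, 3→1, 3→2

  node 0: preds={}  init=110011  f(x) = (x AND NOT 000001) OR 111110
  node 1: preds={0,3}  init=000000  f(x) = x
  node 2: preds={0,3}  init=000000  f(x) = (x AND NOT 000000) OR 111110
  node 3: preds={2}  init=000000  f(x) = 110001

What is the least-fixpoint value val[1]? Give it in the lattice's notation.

Iteration log — 6 steps:
  step 1. node 0  ⊔preds=000000  new=111111  old=110011  +wl: 
  step 2. node 1  ⊔preds=111111  new=111111  old=000000  +wl: 
  step 3. node 2  ⊔preds=111111  new=111111  old=000000  +wl: 
  step 4. node 3  ⊔preds=111111  new=110001  old=000000  +wl: 1,2
  step 5. node 1  ⊔preds=111111  new=111111  stable
  step 6. node 2  ⊔preds=111111  new=111111  stable

Least fixpoint reached:
  node 0: 111111
  node 1: 111111
  node 2: 111111
  node 3: 110001

111111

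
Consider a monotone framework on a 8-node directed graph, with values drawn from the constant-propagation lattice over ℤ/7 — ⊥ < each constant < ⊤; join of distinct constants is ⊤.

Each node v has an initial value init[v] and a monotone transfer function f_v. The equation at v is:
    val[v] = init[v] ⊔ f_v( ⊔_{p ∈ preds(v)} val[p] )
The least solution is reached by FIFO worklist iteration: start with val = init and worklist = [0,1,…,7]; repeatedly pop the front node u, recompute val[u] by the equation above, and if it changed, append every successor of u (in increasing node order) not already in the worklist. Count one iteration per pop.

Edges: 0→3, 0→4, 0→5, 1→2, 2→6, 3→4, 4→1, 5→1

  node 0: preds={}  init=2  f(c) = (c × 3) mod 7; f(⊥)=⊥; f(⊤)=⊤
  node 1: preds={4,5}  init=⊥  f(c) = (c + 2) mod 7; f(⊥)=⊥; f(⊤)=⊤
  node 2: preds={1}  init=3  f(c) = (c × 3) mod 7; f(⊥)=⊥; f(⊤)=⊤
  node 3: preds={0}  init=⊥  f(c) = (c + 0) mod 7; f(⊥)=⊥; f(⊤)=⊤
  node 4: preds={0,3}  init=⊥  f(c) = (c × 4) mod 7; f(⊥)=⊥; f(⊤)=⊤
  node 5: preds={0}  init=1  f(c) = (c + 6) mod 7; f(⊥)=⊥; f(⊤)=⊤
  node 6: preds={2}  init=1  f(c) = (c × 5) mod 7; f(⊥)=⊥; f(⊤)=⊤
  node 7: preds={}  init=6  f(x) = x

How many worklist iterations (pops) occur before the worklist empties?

Trace (9 dequeues):
  [1] u=0 | in ⊥ | out 2 | ==
  [2] u=1 | in 1 | out 3 | prev ⊥ | push {}
  [3] u=2 | in 3 | out ⊤ | prev 3 | push {}
  [4] u=3 | in 2 | out 2 | prev ⊥ | push {}
  [5] u=4 | in 2 | out 1 | prev ⊥ | push {1}
  [6] u=5 | in 2 | out 1 | ==
  [7] u=6 | in ⊤ | out ⊤ | prev 1 | push {}
  [8] u=7 | in ⊥ | out 6 | ==
  [9] u=1 | in 1 | out 3 | ==

Converged values:
  [0] 2
  [1] 3
  [2] ⊤
  [3] 2
  [4] 1
  [5] 1
  [6] ⊤
  [7] 6

9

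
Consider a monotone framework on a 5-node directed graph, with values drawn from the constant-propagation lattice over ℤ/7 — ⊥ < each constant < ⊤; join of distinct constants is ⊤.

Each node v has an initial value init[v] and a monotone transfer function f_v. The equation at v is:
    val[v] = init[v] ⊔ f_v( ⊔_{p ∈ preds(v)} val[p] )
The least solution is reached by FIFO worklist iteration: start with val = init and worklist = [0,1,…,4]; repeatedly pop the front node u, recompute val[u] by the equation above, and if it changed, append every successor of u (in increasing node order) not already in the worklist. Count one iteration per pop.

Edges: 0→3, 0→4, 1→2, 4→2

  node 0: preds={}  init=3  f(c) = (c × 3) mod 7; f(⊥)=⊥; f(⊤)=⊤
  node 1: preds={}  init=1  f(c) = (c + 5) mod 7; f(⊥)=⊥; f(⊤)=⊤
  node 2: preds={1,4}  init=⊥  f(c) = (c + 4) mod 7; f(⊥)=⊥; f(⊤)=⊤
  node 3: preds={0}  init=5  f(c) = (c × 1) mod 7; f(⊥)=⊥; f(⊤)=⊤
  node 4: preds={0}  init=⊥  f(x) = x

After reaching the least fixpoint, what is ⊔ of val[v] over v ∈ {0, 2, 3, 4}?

Worklist (6 pops):
  #1 pop 0: in=⊥ → 3 (no change)
  #2 pop 1: in=⊥ → 1 (no change)
  #3 pop 2: in=1 → 5 (was ⊥); enqueue []
  #4 pop 3: in=3 → ⊤ (was 5); enqueue []
  #5 pop 4: in=3 → 3 (was ⊥); enqueue [2]
  #6 pop 2: in=⊤ → ⊤ (was 5); enqueue []

Fixpoint:
  val[0] = 3
  val[1] = 1
  val[2] = ⊤
  val[3] = ⊤
  val[4] = 3

⊤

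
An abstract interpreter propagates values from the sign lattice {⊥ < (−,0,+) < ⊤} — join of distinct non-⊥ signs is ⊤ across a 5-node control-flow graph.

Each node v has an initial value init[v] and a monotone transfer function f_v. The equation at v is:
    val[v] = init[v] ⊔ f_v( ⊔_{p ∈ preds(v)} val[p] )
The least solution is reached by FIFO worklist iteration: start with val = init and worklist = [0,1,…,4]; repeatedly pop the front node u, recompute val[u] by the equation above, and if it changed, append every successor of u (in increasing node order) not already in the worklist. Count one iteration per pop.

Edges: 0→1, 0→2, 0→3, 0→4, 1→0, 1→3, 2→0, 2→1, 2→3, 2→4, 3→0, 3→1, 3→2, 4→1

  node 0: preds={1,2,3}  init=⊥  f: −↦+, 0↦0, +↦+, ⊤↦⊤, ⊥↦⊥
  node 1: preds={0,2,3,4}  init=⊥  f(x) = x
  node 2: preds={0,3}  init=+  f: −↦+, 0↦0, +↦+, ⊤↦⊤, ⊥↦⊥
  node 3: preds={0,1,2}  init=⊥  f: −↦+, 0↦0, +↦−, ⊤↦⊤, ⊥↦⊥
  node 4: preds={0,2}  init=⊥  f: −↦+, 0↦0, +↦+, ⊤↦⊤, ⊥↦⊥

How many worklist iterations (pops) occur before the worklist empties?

Worklist (13 pops):
  #1 pop 0: in=+ → + (was ⊥); enqueue []
  #2 pop 1: in=+ → + (was ⊥); enqueue [0]
  #3 pop 2: in=+ → + (no change)
  #4 pop 3: in=+ → − (was ⊥); enqueue [1,2]
  #5 pop 4: in=+ → + (was ⊥); enqueue []
  #6 pop 0: in=⊤ → ⊤ (was +); enqueue [3,4]
  #7 pop 1: in=⊤ → ⊤ (was +); enqueue [0]
  #8 pop 2: in=⊤ → ⊤ (was +); enqueue [1]
  #9 pop 3: in=⊤ → ⊤ (was −); enqueue [2]
  #10 pop 4: in=⊤ → ⊤ (was +); enqueue []
  #11 pop 0: in=⊤ → ⊤ (no change)
  #12 pop 1: in=⊤ → ⊤ (no change)
  #13 pop 2: in=⊤ → ⊤ (no change)

Fixpoint:
  val[0] = ⊤
  val[1] = ⊤
  val[2] = ⊤
  val[3] = ⊤
  val[4] = ⊤

13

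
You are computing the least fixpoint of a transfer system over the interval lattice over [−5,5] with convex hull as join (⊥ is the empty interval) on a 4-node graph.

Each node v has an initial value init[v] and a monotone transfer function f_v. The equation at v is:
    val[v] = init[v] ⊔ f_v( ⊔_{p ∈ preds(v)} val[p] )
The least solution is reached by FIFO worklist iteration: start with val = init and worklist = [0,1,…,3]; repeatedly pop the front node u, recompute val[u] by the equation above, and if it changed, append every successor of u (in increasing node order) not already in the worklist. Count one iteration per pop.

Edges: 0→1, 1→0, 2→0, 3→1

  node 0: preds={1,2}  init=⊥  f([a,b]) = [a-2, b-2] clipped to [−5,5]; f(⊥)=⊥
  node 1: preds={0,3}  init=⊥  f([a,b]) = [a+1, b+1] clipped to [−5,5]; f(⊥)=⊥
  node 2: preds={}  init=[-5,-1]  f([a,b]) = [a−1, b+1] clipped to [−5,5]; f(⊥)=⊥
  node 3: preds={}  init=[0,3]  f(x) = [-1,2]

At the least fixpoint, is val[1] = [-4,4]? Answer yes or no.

yes

Iteration log — 6 steps:
  step 1. node 0  ⊔preds=[-5,-1]  new=[-5,-3]  old=⊥  +wl: 
  step 2. node 1  ⊔preds=[-5,3]  new=[-4,4]  old=⊥  +wl: 0
  step 3. node 2  ⊔preds=⊥  new=[-5,-1]  stable
  step 4. node 3  ⊔preds=⊥  new=[-1,3]  old=[0,3]  +wl: 1
  step 5. node 0  ⊔preds=[-5,4]  new=[-5,2]  old=[-5,-3]  +wl: 
  step 6. node 1  ⊔preds=[-5,3]  new=[-4,4]  stable

Least fixpoint reached:
  node 0: [-5,2]
  node 1: [-4,4]
  node 2: [-5,-1]
  node 3: [-1,3]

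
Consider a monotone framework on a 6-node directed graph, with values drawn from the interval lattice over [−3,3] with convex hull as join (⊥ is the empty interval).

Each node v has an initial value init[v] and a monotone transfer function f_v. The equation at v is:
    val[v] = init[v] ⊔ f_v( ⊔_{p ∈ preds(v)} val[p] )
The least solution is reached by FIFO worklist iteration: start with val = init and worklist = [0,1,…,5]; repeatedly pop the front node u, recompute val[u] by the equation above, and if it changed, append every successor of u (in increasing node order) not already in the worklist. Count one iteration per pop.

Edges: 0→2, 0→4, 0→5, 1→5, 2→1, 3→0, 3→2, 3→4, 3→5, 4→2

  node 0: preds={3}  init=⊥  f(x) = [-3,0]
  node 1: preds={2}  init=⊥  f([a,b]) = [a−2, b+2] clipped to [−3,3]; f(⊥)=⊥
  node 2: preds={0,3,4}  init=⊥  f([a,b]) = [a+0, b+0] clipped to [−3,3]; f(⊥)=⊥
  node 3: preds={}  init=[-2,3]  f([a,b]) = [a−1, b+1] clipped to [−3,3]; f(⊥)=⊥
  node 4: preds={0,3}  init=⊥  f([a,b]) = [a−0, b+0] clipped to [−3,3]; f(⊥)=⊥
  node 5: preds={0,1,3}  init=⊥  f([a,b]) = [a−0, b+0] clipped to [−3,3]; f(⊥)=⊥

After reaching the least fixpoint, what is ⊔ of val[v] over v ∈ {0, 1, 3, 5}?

Trace (9 dequeues):
  [1] u=0 | in [-2,3] | out [-3,0] | prev ⊥ | push {}
  [2] u=1 | in ⊥ | out ⊥ | ==
  [3] u=2 | in [-3,3] | out [-3,3] | prev ⊥ | push {1}
  [4] u=3 | in ⊥ | out [-2,3] | ==
  [5] u=4 | in [-3,3] | out [-3,3] | prev ⊥ | push {2}
  [6] u=5 | in [-3,3] | out [-3,3] | prev ⊥ | push {}
  [7] u=1 | in [-3,3] | out [-3,3] | prev ⊥ | push {5}
  [8] u=2 | in [-3,3] | out [-3,3] | ==
  [9] u=5 | in [-3,3] | out [-3,3] | ==

Converged values:
  [0] [-3,0]
  [1] [-3,3]
  [2] [-3,3]
  [3] [-2,3]
  [4] [-3,3]
  [5] [-3,3]

[-3,3]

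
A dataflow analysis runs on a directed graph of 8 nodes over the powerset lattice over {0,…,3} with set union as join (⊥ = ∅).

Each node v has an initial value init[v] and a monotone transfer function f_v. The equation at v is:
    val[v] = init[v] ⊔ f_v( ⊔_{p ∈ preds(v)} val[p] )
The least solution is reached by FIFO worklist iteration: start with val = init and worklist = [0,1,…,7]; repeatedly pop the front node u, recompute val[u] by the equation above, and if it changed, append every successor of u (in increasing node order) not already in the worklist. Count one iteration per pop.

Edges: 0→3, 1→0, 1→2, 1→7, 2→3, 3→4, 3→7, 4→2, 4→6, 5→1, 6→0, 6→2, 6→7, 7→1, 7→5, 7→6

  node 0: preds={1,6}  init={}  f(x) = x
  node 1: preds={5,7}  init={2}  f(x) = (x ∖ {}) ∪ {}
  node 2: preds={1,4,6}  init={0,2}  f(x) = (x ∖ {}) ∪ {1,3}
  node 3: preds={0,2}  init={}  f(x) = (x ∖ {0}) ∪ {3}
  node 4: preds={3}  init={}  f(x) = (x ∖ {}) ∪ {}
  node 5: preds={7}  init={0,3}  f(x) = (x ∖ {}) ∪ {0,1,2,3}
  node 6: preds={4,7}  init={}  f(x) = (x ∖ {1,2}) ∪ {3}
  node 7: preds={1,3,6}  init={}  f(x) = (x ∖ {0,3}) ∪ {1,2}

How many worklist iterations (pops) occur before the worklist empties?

18

Iteration log — 18 steps:
  step 1. node 0  ⊔preds={2}  new={2}  old={}  +wl: 
  step 2. node 1  ⊔preds={0,3}  new={0,2,3}  old={2}  +wl: 0
  step 3. node 2  ⊔preds={0,2,3}  new={0,1,2,3}  old={0,2}  +wl: 
  step 4. node 3  ⊔preds={0,1,2,3}  new={1,2,3}  old={}  +wl: 
  step 5. node 4  ⊔preds={1,2,3}  new={1,2,3}  old={}  +wl: 2
  step 6. node 5  ⊔preds={}  new={0,1,2,3}  old={0,3}  +wl: 1
  step 7. node 6  ⊔preds={1,2,3}  new={3}  old={}  +wl: 
  step 8. node 7  ⊔preds={0,1,2,3}  new={1,2}  old={}  +wl: 5,6
  step 9. node 0  ⊔preds={0,2,3}  new={0,2,3}  old={2}  +wl: 3
  step 10. node 2  ⊔preds={0,1,2,3}  new={0,1,2,3}  stable
  step 11. node 1  ⊔preds={0,1,2,3}  new={0,1,2,3}  old={0,2,3}  +wl: 0,2,7
  step 12. node 5  ⊔preds={1,2}  new={0,1,2,3}  stable
  step 13. node 6  ⊔preds={1,2,3}  new={3}  stable
  step 14. node 3  ⊔preds={0,1,2,3}  new={1,2,3}  stable
  step 15. node 0  ⊔preds={0,1,2,3}  new={0,1,2,3}  old={0,2,3}  +wl: 3
  step 16. node 2  ⊔preds={0,1,2,3}  new={0,1,2,3}  stable
  step 17. node 7  ⊔preds={0,1,2,3}  new={1,2}  stable
  step 18. node 3  ⊔preds={0,1,2,3}  new={1,2,3}  stable

Least fixpoint reached:
  node 0: {0,1,2,3}
  node 1: {0,1,2,3}
  node 2: {0,1,2,3}
  node 3: {1,2,3}
  node 4: {1,2,3}
  node 5: {0,1,2,3}
  node 6: {3}
  node 7: {1,2}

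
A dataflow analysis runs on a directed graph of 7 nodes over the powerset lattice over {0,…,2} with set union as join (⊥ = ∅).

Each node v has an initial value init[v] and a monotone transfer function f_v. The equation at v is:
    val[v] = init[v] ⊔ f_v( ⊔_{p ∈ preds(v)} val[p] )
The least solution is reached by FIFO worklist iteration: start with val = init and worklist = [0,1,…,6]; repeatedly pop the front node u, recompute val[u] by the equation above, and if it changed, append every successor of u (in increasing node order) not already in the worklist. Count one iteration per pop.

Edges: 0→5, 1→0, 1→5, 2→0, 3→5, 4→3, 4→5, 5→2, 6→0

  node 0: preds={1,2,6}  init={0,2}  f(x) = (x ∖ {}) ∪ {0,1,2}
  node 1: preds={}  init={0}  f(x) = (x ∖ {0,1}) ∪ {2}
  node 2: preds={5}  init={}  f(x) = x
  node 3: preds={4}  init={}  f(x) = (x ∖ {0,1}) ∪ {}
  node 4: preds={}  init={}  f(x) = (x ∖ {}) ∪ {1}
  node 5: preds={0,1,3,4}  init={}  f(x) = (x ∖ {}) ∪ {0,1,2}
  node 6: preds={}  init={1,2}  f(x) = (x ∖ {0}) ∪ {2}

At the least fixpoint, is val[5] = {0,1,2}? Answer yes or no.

Trace (11 dequeues):
  [1] u=0 | in {0,1,2} | out {0,1,2} | prev {0,2} | push {}
  [2] u=1 | in {} | out {0,2} | prev {0} | push {0}
  [3] u=2 | in {} | out {} | ==
  [4] u=3 | in {} | out {} | ==
  [5] u=4 | in {} | out {1} | prev {} | push {3}
  [6] u=5 | in {0,1,2} | out {0,1,2} | prev {} | push {2}
  [7] u=6 | in {} | out {1,2} | ==
  [8] u=0 | in {0,1,2} | out {0,1,2} | ==
  [9] u=3 | in {1} | out {} | ==
  [10] u=2 | in {0,1,2} | out {0,1,2} | prev {} | push {0}
  [11] u=0 | in {0,1,2} | out {0,1,2} | ==

Converged values:
  [0] {0,1,2}
  [1] {0,2}
  [2] {0,1,2}
  [3] {}
  [4] {1}
  [5] {0,1,2}
  [6] {1,2}

yes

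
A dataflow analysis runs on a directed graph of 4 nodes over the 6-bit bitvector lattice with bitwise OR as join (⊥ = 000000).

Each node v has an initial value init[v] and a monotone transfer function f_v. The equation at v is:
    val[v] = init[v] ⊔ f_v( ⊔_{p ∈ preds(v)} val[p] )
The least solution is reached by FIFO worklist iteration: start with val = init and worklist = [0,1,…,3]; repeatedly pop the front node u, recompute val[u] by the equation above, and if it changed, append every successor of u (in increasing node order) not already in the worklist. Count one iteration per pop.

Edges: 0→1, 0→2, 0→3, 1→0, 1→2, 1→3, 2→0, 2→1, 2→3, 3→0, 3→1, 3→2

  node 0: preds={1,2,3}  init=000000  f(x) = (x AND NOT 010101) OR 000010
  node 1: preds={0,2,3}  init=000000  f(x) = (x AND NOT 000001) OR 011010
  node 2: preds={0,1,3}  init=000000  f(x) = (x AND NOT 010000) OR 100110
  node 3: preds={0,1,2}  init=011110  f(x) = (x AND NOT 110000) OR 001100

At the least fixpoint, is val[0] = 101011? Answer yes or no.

Worklist (9 pops):
  #1 pop 0: in=011110 → 001010 (was 000000); enqueue []
  #2 pop 1: in=011110 → 011110 (was 000000); enqueue [0]
  #3 pop 2: in=011110 → 101110 (was 000000); enqueue [1]
  #4 pop 3: in=111110 → 011110 (no change)
  #5 pop 0: in=111110 → 101010 (was 001010); enqueue [2,3]
  #6 pop 1: in=111110 → 111110 (was 011110); enqueue [0]
  #7 pop 2: in=111110 → 101110 (no change)
  #8 pop 3: in=111110 → 011110 (no change)
  #9 pop 0: in=111110 → 101010 (no change)

Fixpoint:
  val[0] = 101010
  val[1] = 111110
  val[2] = 101110
  val[3] = 011110

no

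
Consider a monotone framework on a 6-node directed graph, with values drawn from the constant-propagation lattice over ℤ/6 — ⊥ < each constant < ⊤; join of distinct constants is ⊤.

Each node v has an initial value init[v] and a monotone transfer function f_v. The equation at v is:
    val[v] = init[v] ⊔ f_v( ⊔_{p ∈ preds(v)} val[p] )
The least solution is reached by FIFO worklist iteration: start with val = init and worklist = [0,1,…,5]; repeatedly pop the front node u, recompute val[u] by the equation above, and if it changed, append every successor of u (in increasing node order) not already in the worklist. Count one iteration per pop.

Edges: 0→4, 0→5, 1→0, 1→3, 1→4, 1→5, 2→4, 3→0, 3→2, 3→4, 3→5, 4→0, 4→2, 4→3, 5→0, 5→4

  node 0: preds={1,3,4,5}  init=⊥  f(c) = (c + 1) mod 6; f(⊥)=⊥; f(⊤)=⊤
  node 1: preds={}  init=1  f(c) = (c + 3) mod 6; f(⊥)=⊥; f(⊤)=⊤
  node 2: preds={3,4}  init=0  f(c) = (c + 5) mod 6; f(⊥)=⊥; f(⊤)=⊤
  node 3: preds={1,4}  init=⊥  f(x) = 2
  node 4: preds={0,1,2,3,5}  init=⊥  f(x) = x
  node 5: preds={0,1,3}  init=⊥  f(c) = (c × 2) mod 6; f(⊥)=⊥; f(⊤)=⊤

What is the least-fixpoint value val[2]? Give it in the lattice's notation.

Worklist (11 pops):
  #1 pop 0: in=1 → 2 (was ⊥); enqueue []
  #2 pop 1: in=⊥ → 1 (no change)
  #3 pop 2: in=⊥ → 0 (no change)
  #4 pop 3: in=1 → 2 (was ⊥); enqueue [0,2]
  #5 pop 4: in=⊤ → ⊤ (was ⊥); enqueue [3]
  #6 pop 5: in=⊤ → ⊤ (was ⊥); enqueue [4]
  #7 pop 0: in=⊤ → ⊤ (was 2); enqueue [5]
  #8 pop 2: in=⊤ → ⊤ (was 0); enqueue []
  #9 pop 3: in=⊤ → 2 (no change)
  #10 pop 4: in=⊤ → ⊤ (no change)
  #11 pop 5: in=⊤ → ⊤ (no change)

Fixpoint:
  val[0] = ⊤
  val[1] = 1
  val[2] = ⊤
  val[3] = 2
  val[4] = ⊤
  val[5] = ⊤

⊤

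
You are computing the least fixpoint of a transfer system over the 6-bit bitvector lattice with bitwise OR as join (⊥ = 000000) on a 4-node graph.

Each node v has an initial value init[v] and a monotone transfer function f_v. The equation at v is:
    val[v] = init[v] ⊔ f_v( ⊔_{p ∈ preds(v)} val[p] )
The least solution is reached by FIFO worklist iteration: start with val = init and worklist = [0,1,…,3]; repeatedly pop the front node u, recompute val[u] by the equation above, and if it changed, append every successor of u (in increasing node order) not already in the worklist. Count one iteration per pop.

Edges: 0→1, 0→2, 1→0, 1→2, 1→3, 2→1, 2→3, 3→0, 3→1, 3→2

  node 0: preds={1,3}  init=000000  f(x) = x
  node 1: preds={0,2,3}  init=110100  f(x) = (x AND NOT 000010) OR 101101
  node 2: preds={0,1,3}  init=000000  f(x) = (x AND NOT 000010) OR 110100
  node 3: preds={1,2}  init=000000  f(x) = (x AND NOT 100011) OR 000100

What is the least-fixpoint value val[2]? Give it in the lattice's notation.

111101

Worklist (7 pops):
  #1 pop 0: in=110100 → 110100 (was 000000); enqueue []
  #2 pop 1: in=110100 → 111101 (was 110100); enqueue [0]
  #3 pop 2: in=111101 → 111101 (was 000000); enqueue [1]
  #4 pop 3: in=111101 → 011100 (was 000000); enqueue [2]
  #5 pop 0: in=111101 → 111101 (was 110100); enqueue []
  #6 pop 1: in=111101 → 111101 (no change)
  #7 pop 2: in=111101 → 111101 (no change)

Fixpoint:
  val[0] = 111101
  val[1] = 111101
  val[2] = 111101
  val[3] = 011100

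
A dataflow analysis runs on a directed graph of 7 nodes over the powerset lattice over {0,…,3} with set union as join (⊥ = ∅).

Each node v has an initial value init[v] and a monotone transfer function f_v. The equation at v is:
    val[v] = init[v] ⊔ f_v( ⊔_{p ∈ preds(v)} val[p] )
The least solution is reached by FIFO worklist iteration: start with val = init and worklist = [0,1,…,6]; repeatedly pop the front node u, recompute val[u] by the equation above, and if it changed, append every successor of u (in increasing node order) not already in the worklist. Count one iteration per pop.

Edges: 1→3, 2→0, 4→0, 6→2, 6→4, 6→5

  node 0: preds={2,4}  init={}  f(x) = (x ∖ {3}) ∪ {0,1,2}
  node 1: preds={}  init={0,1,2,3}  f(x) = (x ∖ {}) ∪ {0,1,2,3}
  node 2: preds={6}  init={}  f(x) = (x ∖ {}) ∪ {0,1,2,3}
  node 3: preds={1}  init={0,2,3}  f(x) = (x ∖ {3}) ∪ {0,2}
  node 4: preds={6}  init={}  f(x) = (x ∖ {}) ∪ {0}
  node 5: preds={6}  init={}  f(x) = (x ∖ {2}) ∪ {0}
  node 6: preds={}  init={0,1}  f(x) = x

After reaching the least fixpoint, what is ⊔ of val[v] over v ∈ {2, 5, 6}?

Trace (8 dequeues):
  [1] u=0 | in {} | out {0,1,2} | prev {} | push {}
  [2] u=1 | in {} | out {0,1,2,3} | ==
  [3] u=2 | in {0,1} | out {0,1,2,3} | prev {} | push {0}
  [4] u=3 | in {0,1,2,3} | out {0,1,2,3} | prev {0,2,3} | push {}
  [5] u=4 | in {0,1} | out {0,1} | prev {} | push {}
  [6] u=5 | in {0,1} | out {0,1} | prev {} | push {}
  [7] u=6 | in {} | out {0,1} | ==
  [8] u=0 | in {0,1,2,3} | out {0,1,2} | ==

Converged values:
  [0] {0,1,2}
  [1] {0,1,2,3}
  [2] {0,1,2,3}
  [3] {0,1,2,3}
  [4] {0,1}
  [5] {0,1}
  [6] {0,1}

{0,1,2,3}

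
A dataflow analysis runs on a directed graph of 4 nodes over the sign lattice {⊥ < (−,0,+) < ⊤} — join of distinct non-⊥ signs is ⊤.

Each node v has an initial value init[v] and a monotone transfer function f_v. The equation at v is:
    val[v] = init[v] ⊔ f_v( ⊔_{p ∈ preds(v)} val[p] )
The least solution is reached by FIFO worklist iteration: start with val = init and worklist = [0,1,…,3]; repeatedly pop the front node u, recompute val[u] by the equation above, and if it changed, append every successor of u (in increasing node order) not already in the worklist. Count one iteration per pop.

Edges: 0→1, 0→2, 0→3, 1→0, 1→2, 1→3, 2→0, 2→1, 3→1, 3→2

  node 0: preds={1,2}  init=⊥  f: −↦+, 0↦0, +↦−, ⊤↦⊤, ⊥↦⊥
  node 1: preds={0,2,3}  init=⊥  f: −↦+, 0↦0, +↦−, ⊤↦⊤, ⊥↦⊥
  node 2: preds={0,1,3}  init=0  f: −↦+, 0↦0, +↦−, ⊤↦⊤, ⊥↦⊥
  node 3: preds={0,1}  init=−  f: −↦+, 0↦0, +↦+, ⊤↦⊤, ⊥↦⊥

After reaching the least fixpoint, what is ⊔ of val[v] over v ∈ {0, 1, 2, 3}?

⊤

Trace (8 dequeues):
  [1] u=0 | in 0 | out 0 | prev ⊥ | push {}
  [2] u=1 | in ⊤ | out ⊤ | prev ⊥ | push {0}
  [3] u=2 | in ⊤ | out ⊤ | prev 0 | push {1}
  [4] u=3 | in ⊤ | out ⊤ | prev − | push {2}
  [5] u=0 | in ⊤ | out ⊤ | prev 0 | push {3}
  [6] u=1 | in ⊤ | out ⊤ | ==
  [7] u=2 | in ⊤ | out ⊤ | ==
  [8] u=3 | in ⊤ | out ⊤ | ==

Converged values:
  [0] ⊤
  [1] ⊤
  [2] ⊤
  [3] ⊤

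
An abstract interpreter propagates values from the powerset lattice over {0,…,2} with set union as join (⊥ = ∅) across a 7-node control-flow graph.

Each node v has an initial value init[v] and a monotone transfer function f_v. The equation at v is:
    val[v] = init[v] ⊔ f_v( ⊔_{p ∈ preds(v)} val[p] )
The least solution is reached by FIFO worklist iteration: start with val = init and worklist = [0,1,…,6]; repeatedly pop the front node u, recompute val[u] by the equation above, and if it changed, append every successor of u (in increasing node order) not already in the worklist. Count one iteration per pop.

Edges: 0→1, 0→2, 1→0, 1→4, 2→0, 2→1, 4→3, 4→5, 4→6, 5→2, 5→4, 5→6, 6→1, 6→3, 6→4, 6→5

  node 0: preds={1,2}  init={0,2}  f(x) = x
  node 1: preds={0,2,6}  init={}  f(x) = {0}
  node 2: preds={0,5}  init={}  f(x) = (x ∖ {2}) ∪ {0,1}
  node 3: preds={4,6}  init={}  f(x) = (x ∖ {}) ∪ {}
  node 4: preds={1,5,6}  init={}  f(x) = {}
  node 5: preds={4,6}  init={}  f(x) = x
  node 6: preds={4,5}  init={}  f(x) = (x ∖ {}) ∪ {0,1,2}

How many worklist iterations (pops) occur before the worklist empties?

Iteration log — 15 steps:
  step 1. node 0  ⊔preds={}  new={0,2}  stable
  step 2. node 1  ⊔preds={0,2}  new={0}  old={}  +wl: 0
  step 3. node 2  ⊔preds={0,2}  new={0,1}  old={}  +wl: 1
  step 4. node 3  ⊔preds={}  new={}  stable
  step 5. node 4  ⊔preds={0}  new={}  stable
  step 6. node 5  ⊔preds={}  new={}  stable
  step 7. node 6  ⊔preds={}  new={0,1,2}  old={}  +wl: 3,4,5
  step 8. node 0  ⊔preds={0,1}  new={0,1,2}  old={0,2}  +wl: 2
  step 9. node 1  ⊔preds={0,1,2}  new={0}  stable
  step 10. node 3  ⊔preds={0,1,2}  new={0,1,2}  old={}  +wl: 
  step 11. node 4  ⊔preds={0,1,2}  new={}  stable
  step 12. node 5  ⊔preds={0,1,2}  new={0,1,2}  old={}  +wl: 4,6
  step 13. node 2  ⊔preds={0,1,2}  new={0,1}  stable
  step 14. node 4  ⊔preds={0,1,2}  new={}  stable
  step 15. node 6  ⊔preds={0,1,2}  new={0,1,2}  stable

Least fixpoint reached:
  node 0: {0,1,2}
  node 1: {0}
  node 2: {0,1}
  node 3: {0,1,2}
  node 4: {}
  node 5: {0,1,2}
  node 6: {0,1,2}

15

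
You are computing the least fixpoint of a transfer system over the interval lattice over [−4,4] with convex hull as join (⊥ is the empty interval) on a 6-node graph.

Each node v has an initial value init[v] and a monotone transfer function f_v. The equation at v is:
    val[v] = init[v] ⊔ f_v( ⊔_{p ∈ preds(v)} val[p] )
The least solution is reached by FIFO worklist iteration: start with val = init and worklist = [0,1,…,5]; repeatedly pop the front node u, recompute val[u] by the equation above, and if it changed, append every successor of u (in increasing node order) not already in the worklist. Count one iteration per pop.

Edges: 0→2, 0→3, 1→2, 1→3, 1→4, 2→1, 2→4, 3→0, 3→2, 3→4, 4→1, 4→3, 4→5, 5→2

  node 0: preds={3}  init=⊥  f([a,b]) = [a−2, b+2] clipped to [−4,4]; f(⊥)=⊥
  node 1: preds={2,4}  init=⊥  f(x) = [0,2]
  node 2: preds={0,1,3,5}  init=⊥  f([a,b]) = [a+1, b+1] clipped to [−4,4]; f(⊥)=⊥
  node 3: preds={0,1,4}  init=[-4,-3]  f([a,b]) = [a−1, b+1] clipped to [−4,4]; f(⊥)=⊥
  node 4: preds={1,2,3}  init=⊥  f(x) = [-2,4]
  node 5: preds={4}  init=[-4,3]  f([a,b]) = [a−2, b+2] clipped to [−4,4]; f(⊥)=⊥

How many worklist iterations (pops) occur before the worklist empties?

13

Worklist (13 pops):
  #1 pop 0: in=[-4,-3] → [-4,-1] (was ⊥); enqueue []
  #2 pop 1: in=⊥ → [0,2] (was ⊥); enqueue []
  #3 pop 2: in=[-4,3] → [-3,4] (was ⊥); enqueue [1]
  #4 pop 3: in=[-4,2] → [-4,3] (was [-4,-3]); enqueue [0,2]
  #5 pop 4: in=[-4,4] → [-2,4] (was ⊥); enqueue [3]
  #6 pop 5: in=[-2,4] → [-4,4] (was [-4,3]); enqueue []
  #7 pop 1: in=[-3,4] → [0,2] (no change)
  #8 pop 0: in=[-4,3] → [-4,4] (was [-4,-1]); enqueue []
  #9 pop 2: in=[-4,4] → [-3,4] (no change)
  #10 pop 3: in=[-4,4] → [-4,4] (was [-4,3]); enqueue [0,2,4]
  #11 pop 0: in=[-4,4] → [-4,4] (no change)
  #12 pop 2: in=[-4,4] → [-3,4] (no change)
  #13 pop 4: in=[-4,4] → [-2,4] (no change)

Fixpoint:
  val[0] = [-4,4]
  val[1] = [0,2]
  val[2] = [-3,4]
  val[3] = [-4,4]
  val[4] = [-2,4]
  val[5] = [-4,4]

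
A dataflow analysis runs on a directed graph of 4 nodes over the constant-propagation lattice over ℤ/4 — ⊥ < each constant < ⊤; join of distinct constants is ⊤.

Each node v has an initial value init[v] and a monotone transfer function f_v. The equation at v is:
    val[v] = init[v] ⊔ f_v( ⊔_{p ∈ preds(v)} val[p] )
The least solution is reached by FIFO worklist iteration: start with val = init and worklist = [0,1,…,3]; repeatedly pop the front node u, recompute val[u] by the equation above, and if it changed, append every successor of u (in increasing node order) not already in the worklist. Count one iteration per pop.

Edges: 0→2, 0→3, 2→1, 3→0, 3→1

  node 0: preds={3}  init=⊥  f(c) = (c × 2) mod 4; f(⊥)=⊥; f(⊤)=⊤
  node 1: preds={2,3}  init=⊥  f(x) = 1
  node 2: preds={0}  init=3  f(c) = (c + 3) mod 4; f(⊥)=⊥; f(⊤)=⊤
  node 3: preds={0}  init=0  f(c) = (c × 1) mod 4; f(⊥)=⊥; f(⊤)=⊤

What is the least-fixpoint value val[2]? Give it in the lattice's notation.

Worklist (4 pops):
  #1 pop 0: in=0 → 0 (was ⊥); enqueue []
  #2 pop 1: in=⊤ → 1 (was ⊥); enqueue []
  #3 pop 2: in=0 → 3 (no change)
  #4 pop 3: in=0 → 0 (no change)

Fixpoint:
  val[0] = 0
  val[1] = 1
  val[2] = 3
  val[3] = 0

3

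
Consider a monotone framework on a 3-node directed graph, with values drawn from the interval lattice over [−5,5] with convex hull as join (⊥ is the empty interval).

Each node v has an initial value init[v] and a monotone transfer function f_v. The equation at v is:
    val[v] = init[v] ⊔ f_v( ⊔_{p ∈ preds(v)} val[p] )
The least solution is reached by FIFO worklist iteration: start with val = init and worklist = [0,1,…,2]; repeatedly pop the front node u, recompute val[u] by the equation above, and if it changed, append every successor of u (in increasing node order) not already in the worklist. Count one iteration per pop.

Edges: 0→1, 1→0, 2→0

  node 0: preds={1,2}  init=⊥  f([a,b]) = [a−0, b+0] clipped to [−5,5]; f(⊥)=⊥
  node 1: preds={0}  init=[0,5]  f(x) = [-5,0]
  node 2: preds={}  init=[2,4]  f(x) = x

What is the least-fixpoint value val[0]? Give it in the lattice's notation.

Iteration log — 5 steps:
  step 1. node 0  ⊔preds=[0,5]  new=[0,5]  old=⊥  +wl: 
  step 2. node 1  ⊔preds=[0,5]  new=[-5,5]  old=[0,5]  +wl: 0
  step 3. node 2  ⊔preds=⊥  new=[2,4]  stable
  step 4. node 0  ⊔preds=[-5,5]  new=[-5,5]  old=[0,5]  +wl: 1
  step 5. node 1  ⊔preds=[-5,5]  new=[-5,5]  stable

Least fixpoint reached:
  node 0: [-5,5]
  node 1: [-5,5]
  node 2: [2,4]

[-5,5]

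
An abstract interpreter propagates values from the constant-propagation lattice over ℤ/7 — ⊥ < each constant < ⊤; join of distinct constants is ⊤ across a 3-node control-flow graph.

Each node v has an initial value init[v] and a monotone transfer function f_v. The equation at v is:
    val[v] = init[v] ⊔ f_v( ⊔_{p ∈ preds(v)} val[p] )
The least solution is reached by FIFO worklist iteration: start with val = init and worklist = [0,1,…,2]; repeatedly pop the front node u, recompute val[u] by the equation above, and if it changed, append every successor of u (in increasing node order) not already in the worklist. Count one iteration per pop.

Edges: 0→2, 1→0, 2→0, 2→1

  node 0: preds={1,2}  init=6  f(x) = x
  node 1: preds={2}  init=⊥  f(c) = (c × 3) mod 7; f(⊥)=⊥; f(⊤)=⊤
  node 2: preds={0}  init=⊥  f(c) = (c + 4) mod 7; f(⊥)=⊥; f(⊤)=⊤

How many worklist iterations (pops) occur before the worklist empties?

Trace (9 dequeues):
  [1] u=0 | in ⊥ | out 6 | ==
  [2] u=1 | in ⊥ | out ⊥ | ==
  [3] u=2 | in 6 | out 3 | prev ⊥ | push {0,1}
  [4] u=0 | in 3 | out ⊤ | prev 6 | push {2}
  [5] u=1 | in 3 | out 2 | prev ⊥ | push {0}
  [6] u=2 | in ⊤ | out ⊤ | prev 3 | push {1}
  [7] u=0 | in ⊤ | out ⊤ | ==
  [8] u=1 | in ⊤ | out ⊤ | prev 2 | push {0}
  [9] u=0 | in ⊤ | out ⊤ | ==

Converged values:
  [0] ⊤
  [1] ⊤
  [2] ⊤

9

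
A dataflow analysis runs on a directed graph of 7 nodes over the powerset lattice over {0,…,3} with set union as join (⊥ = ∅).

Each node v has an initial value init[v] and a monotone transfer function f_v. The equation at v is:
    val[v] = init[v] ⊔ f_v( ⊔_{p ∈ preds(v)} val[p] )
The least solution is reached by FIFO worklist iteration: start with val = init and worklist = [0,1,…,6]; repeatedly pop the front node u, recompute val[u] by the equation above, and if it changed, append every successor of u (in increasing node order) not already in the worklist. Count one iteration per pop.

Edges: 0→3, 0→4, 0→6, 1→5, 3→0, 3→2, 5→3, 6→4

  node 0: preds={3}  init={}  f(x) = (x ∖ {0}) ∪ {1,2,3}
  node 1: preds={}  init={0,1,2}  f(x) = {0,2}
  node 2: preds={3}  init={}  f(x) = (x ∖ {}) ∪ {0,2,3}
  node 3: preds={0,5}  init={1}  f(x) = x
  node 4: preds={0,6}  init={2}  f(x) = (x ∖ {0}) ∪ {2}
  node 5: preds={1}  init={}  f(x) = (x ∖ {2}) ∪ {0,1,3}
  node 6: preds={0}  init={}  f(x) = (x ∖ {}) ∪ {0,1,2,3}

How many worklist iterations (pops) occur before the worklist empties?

Trace (13 dequeues):
  [1] u=0 | in {1} | out {1,2,3} | prev {} | push {}
  [2] u=1 | in {} | out {0,1,2} | ==
  [3] u=2 | in {1} | out {0,1,2,3} | prev {} | push {}
  [4] u=3 | in {1,2,3} | out {1,2,3} | prev {1} | push {0,2}
  [5] u=4 | in {1,2,3} | out {1,2,3} | prev {2} | push {}
  [6] u=5 | in {0,1,2} | out {0,1,3} | prev {} | push {3}
  [7] u=6 | in {1,2,3} | out {0,1,2,3} | prev {} | push {4}
  [8] u=0 | in {1,2,3} | out {1,2,3} | ==
  [9] u=2 | in {1,2,3} | out {0,1,2,3} | ==
  [10] u=3 | in {0,1,2,3} | out {0,1,2,3} | prev {1,2,3} | push {0,2}
  [11] u=4 | in {0,1,2,3} | out {1,2,3} | ==
  [12] u=0 | in {0,1,2,3} | out {1,2,3} | ==
  [13] u=2 | in {0,1,2,3} | out {0,1,2,3} | ==

Converged values:
  [0] {1,2,3}
  [1] {0,1,2}
  [2] {0,1,2,3}
  [3] {0,1,2,3}
  [4] {1,2,3}
  [5] {0,1,3}
  [6] {0,1,2,3}

13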